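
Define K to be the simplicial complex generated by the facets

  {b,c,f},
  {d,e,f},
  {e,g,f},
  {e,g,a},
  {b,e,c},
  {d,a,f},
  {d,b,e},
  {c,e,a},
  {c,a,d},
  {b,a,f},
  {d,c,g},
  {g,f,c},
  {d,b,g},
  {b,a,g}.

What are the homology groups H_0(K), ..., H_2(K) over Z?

H_0 ≅ Z,  H_1 ≅ Z^2,  H_2 ≅ Z.

Order the vertices as a < b < c < d < e < f < g. Listing each simplex with vertices in this order, K has dimension 2 with simplices:

  0-simplices (7): a, b, c, d, e, f, g
  1-simplices (21): ab, ac, ad, ae, af, ag, bc, bd, be, bf, bg, cd, ce, cf, cg, de, df, dg, ef, eg, fg
  2-simplices (14): abf, abg, acd, ace, adf, aeg, bce, bcf, bde, bdg, cdg, cfg, def, efg

so the chain groups are C_0 ≅ Z^7, C_1 ≅ Z^21, C_2 ≅ Z^14.

The boundary map ∂_1: C_1 → C_0 maps an edge to its endpoints' difference, ∂[p,q] = q − p. For instance
  ∂bf = f − b.
The resulting 7×21 matrix has rank 6, and its Smith normal form has invariant factors (1,1,1,1,1,1).

∂_2: C_2 → C_1 maps a triangle to the signed sum of its edges. For instance
  ∂acd = cd − ad + ac,
  ∂abf = bf − af + ab.
This gives a 21×14 integer matrix of rank 13; reducing to Smith normal form yields diagonal entries (1,1,1,1,1,1,1,1,1,1,1,1,1).

Now H_k = ker ∂_k / im ∂_{k+1}, so:

  H_0: rank C_0 − rank ∂_1 = 7 − 6 = 1, and the invariant factors of ∂_1 are all 1, so H_0 = Z.
  H_1: rank ker ∂_1 − rank ∂_2 = (21 − 6) − 13 = 2, and the invariant factors of ∂_2 are all 1, so H_1 = Z^2.
  H_2: rank ker ∂_2 − rank ∂_3 = (14 − 13) − 0 = 1, and there is no ∂_3, so H_2 = Z.

(K is a triangulation of the torus T^2.)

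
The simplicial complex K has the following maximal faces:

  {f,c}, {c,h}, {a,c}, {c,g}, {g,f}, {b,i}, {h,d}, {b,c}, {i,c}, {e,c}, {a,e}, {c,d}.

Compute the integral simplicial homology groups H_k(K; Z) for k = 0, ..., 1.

H_0 = Z,  H_1 = Z^4.

We work with the vertex ordering a < b < c < d < e < f < g < h < i. The simplices of K, each written with vertices in increasing order, are:

  0-simplices (9): a, b, c, d, e, f, g, h, i
  1-simplices (12): ac, ae, bc, bi, cd, ce, cf, cg, ch, ci, dh, fg

giving chain groups C_0 ≅ Z^9, C_1 ≅ Z^12.

The boundary map ∂_1: C_1 → C_0 is given by ∂[p,q] = [q] − [p].
This gives a 9×12 integer matrix of rank 8; reducing to Smith normal form yields diagonal entries (1,1,1,1,1,1,1,1).

From H_k ≅ ker(∂_k) / im(∂_{k+1}) we obtain:

  H_0: rank C_0 − rank ∂_1 = 9 − 8 = 1, and the invariant factors of ∂_1 are all 1, so H_0 ≅ Z.
  H_1: rank ker ∂_1 − rank ∂_2 = (12 − 8) − 0 = 4, and there is no ∂_2, so H_1 ≅ Z^4.

As a check, the Euler characteristic is 9 − 12 = -3, which agrees with 1 − 4 = -3.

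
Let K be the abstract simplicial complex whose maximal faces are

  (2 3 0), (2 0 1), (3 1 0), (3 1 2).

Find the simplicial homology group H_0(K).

Take the total order 0 < 1 < 2 < 3 on the vertex set. Then K (dimension 2) consists of the simplices:

  0-simplices (4): [0], [1], [2], [3]
  1-simplices (6): [0,1], [0,2], [0,3], [1,2], [1,3], [2,3]
  2-simplices (4): [0,1,2], [0,1,3], [0,2,3], [1,2,3]

Hence C_0 ≅ Z^4, C_1 ≅ Z^6, C_2 ≅ Z^4.

∂_1: C_1 → C_0 sends each edge [p,q] (with p < q) to q − p. For instance
  ∂[2,3] = [3] − [2].
This gives a 4×6 integer matrix of rank 3; reducing to Smith normal form yields diagonal entries (1,1,1).

Boundary ∂_2: C_2 → C_1 maps a triangle to the signed sum of its edges. For instance
  ∂[0,1,3] = [1,3] − [0,3] + [0,1],
  ∂[0,1,2] = [1,2] − [0,2] + [0,1].
The 6×4 boundary matrix has rank 3 and Smith normal form diag(1,1,1).

From H_k ≅ ker(∂_k) / im(∂_{k+1}) we obtain:

  H_0: rank C_0 − rank ∂_1 = 4 − 3 = 1, and the invariant factors of ∂_1 are all 1, so H_0 ≅ Z.

H_0 ≅ Z.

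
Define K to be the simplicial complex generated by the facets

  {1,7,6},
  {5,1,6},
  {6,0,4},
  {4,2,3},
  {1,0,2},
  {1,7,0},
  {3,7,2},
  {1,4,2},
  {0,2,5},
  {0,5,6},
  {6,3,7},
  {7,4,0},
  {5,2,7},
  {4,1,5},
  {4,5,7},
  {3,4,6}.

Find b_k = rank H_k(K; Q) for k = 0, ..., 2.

We work with the vertex ordering 0 < 1 < 2 < 3 < 4 < 5 < 6 < 7. The simplices of K, each written with vertices in increasing order, are:

  0-simplices (8): [0], [1], [2], [3], [4], [5], [6], [7]
  1-simplices (24): (24 of them)
  2-simplices (16): [0,1,2], [0,1,7], [0,2,5], [0,4,6], [0,4,7], [0,5,6], [1,2,4], [1,4,5], [1,5,6], [1,6,7], [2,3,4], [2,3,7], [2,5,7], [3,4,6], [3,6,7], [4,5,7]

so the chain groups are C_0 ≅ Z^8, C_1 ≅ Z^24, C_2 ≅ Z^16.

∂_1: C_1 → C_0 is given by ∂[p,q] = [q] − [p].
As a 8×24 matrix over Z this has rank 7, with invariant factors (1,1,1,1,1,1,1).

∂_2: C_2 → C_1 maps a triangle to the signed sum of its edges. For instance
  ∂[3,4,6] = [4,6] − [3,6] + [3,4],
  ∂[1,5,6] = [5,6] − [1,6] + [1,5].
The resulting 24×16 matrix has rank 15, and its Smith normal form has invariant factors (1,1,1,1,1,1,1,1,1,1,1,1,1,1,1).

From H_k ≅ ker(∂_k) / im(∂_{k+1}) we obtain:

  H_0: rank C_0 − rank ∂_1 = 8 − 7 = 1, and the invariant factors of ∂_1 are all 1, so H_0 = Z.
  H_1: rank ker ∂_1 − rank ∂_2 = (24 − 7) − 15 = 2, and the invariant factors of ∂_2 are all 1, so H_1 = Z^2.
  H_2: rank ker ∂_2 − rank ∂_3 = (16 − 15) − 0 = 1, and there is no ∂_3, so H_2 = Z.

Hence the Betti numbers are b_0 = 1, b_1 = 2, b_2 = 1.

b_0 = 1, b_1 = 2, b_2 = 1.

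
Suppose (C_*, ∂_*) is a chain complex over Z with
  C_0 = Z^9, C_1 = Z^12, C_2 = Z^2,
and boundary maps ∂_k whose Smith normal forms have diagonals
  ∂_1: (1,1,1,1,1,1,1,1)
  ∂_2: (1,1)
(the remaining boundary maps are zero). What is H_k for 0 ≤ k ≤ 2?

H_0 ≅ Z,  H_1 ≅ Z^2,  H_2 = 0.

H_0: b_0 = 9 − 0 − 8 = 1; torsion from ∂_1 factors > 1: none. So H_0 ≅ Z.
H_1: b_1 = 12 − 8 − 2 = 2; torsion from ∂_2 factors > 1: none. So H_1 ≅ Z^2.
H_2: b_2 = 2 − 2 − 0 = 0; torsion from ∂_3 factors > 1: none. So H_2 ≅ 0.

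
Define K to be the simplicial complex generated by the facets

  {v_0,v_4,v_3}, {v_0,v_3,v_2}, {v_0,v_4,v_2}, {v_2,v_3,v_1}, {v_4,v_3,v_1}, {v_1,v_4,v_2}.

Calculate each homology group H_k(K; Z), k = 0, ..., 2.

Take the total order v_0 < v_1 < v_2 < v_3 < v_4 on the vertex set. Then K (dimension 2) consists of the simplices:

  0-simplices (5): [v_0], [v_1], [v_2], [v_3], [v_4]
  1-simplices (9): [v_0,v_2], [v_0,v_3], [v_0,v_4], [v_1,v_2], [v_1,v_3], [v_1,v_4], [v_2,v_3], [v_2,v_4], [v_3,v_4]
  2-simplices (6): [v_0,v_2,v_3], [v_0,v_2,v_4], [v_0,v_3,v_4], [v_1,v_2,v_3], [v_1,v_2,v_4], [v_1,v_3,v_4]

giving chain groups C_0 ≅ Z^5, C_1 ≅ Z^9, C_2 ≅ Z^6.

Boundary ∂_1: C_1 → C_0 is given by ∂[p,q] = [q] − [p]. For instance
  ∂[v_2,v_3] = [v_3] − [v_2].
As a 5×9 matrix over Z this has rank 4, with invariant factors (1,1,1,1).

∂_2: C_2 → C_1 sends each 2-simplex [p,q,r] to [q,r] − [p,r] + [p,q]. For instance
  ∂[v_1,v_2,v_3] = [v_2,v_3] − [v_1,v_3] + [v_1,v_2],
  ∂[v_0,v_2,v_3] = [v_2,v_3] − [v_0,v_3] + [v_0,v_2].
This gives a 9×6 integer matrix of rank 5; reducing to Smith normal form yields diagonal entries (1,1,1,1,1).

From H_k ≅ ker(∂_k) / im(∂_{k+1}) we obtain:

  H_0: rank C_0 − rank ∂_1 = 5 − 4 = 1, and the invariant factors of ∂_1 are all 1, so H_0 ≅ Z.
  H_1: rank ker ∂_1 − rank ∂_2 = (9 − 4) − 5 = 0, and the invariant factors of ∂_2 are all 1, so H_1 ≅ 0.
  H_2: rank ker ∂_2 − rank ∂_3 = (6 − 5) − 0 = 1, and there is no ∂_3, so H_2 ≅ Z.

H_0 ≅ Z,  H_1 = 0,  H_2 ≅ Z.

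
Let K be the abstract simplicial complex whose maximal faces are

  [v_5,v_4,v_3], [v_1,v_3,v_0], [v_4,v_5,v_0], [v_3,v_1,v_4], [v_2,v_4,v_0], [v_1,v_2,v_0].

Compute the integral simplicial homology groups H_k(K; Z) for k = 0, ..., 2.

H_0 ≅ Z,  H_1 ≅ Z,  H_2 = 0.

Take the total order v_0 < v_1 < v_2 < v_3 < v_4 < v_5 on the vertex set. Then K (dimension 2) consists of the simplices:

  0-simplices (6): [v_0], [v_1], [v_2], [v_3], [v_4], [v_5]
  1-simplices (12): [v_0,v_1], [v_0,v_2], [v_0,v_3], [v_0,v_4], [v_0,v_5], [v_1,v_2], [v_1,v_3], [v_1,v_4], [v_2,v_4], [v_3,v_4], [v_3,v_5], [v_4,v_5]
  2-simplices (6): [v_0,v_1,v_2], [v_0,v_1,v_3], [v_0,v_2,v_4], [v_0,v_4,v_5], [v_1,v_3,v_4], [v_3,v_4,v_5]

so the chain groups are C_0 ≅ Z^6, C_1 ≅ Z^12, C_2 ≅ Z^6.

The boundary map ∂_1: C_1 → C_0 maps an edge to its endpoints' difference, ∂[p,q] = q − p.
As a 6×12 matrix over Z this has rank 5, with invariant factors (1,1,1,1,1).

Boundary ∂_2: C_2 → C_1 acts by ∂[p,q,r] = [q,r] − [p,r] + [p,q]. For instance
  ∂[v_0,v_2,v_4] = [v_2,v_4] − [v_0,v_4] + [v_0,v_2],
  ∂[v_1,v_3,v_4] = [v_3,v_4] − [v_1,v_4] + [v_1,v_3].
As a 12×6 matrix over Z this has rank 6, with invariant factors (1,1,1,1,1,1).

Computing H_k = (kernel of ∂_k) / (image of ∂_{k+1}):

  H_0: rank C_0 − rank ∂_1 = 6 − 5 = 1, and the invariant factors of ∂_1 are all 1, so H_0 = Z.
  H_1: rank ker ∂_1 − rank ∂_2 = (12 − 5) − 6 = 1, and the invariant factors of ∂_2 are all 1, so H_1 = Z.
  H_2: rank ker ∂_2 − rank ∂_3 = (6 − 6) − 0 = 0, and there is no ∂_3, so H_2 = 0.

As a check, the Euler characteristic is 6 − 12 + 6 = 0, which agrees with 1 − 1 + 0 = 0.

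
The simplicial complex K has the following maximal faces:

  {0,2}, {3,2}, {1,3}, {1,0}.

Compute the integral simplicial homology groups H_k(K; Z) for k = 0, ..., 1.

Take the total order 0 < 1 < 2 < 3 on the vertex set. Then K (dimension 1) consists of the simplices:

  0-simplices (4): [0], [1], [2], [3]
  1-simplices (4): [0,1], [0,2], [1,3], [2,3]

giving chain groups C_0 ≅ Z^4, C_1 ≅ Z^4.

The boundary map ∂_1: C_1 → C_0 sends each edge [p,q] (with p < q) to q − p. For instance
  ∂[1,3] = [3] − [1].
The resulting 4×4 matrix has rank 3, and its Smith normal form has invariant factors (1,1,1).

Now H_k = ker ∂_k / im ∂_{k+1}, so:

  H_0: rank C_0 − rank ∂_1 = 4 − 3 = 1, and the invariant factors of ∂_1 are all 1, so H_0 ≅ Z.
  H_1: rank ker ∂_1 − rank ∂_2 = (4 − 3) − 0 = 1, and there is no ∂_2, so H_1 ≅ Z.

H_0 = Z,  H_1 = Z.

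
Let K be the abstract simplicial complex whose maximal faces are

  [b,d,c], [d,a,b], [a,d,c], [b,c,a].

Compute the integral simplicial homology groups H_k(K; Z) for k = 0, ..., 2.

Take the total order a < b < c < d on the vertex set. Then K (dimension 2) consists of the simplices:

  0-simplices (4): a, b, c, d
  1-simplices (6): ab, ac, ad, bc, bd, cd
  2-simplices (4): abc, abd, acd, bcd

Hence C_0 ≅ Z^4, C_1 ≅ Z^6, C_2 ≅ Z^4.

∂_1: C_1 → C_0 sends each edge [p,q] (with p < q) to q − p.
This gives a 4×6 integer matrix of rank 3; reducing to Smith normal form yields diagonal entries (1,1,1).

The boundary map ∂_2: C_2 → C_1 sends each 2-simplex [p,q,r] to [q,r] − [p,r] + [p,q]. For instance
  ∂abd = bd − ad + ab,
  ∂abc = bc − ac + ab.
The 6×4 boundary matrix has rank 3 and Smith normal form diag(1,1,1).

Now H_k = ker ∂_k / im ∂_{k+1}, so:

  H_0: rank C_0 − rank ∂_1 = 4 − 3 = 1, and the invariant factors of ∂_1 are all 1, so H_0 = Z.
  H_1: rank ker ∂_1 − rank ∂_2 = (6 − 3) − 3 = 0, and the invariant factors of ∂_2 are all 1, so H_1 = 0.
  H_2: rank ker ∂_2 − rank ∂_3 = (4 − 3) − 0 = 1, and there is no ∂_3, so H_2 = Z.

H_0 ≅ Z,  H_1 = 0,  H_2 ≅ Z.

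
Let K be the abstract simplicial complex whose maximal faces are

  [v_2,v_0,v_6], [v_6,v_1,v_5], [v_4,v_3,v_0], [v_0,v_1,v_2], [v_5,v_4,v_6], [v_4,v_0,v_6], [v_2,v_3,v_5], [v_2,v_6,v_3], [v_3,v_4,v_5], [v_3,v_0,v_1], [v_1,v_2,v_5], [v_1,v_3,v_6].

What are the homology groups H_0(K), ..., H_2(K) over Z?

H_0 = Z,  H_1 = Z/2,  H_2 = 0.

Fix the vertex order v_0 < v_1 < v_2 < v_3 < v_4 < v_5 < v_6 and write every simplex with vertices in increasing order. Then dim K = 2 and the simplices of K are:

  0-simplices (7): [v_0], [v_1], [v_2], [v_3], [v_4], [v_5], [v_6]
  1-simplices (18): (18 of them)
  2-simplices (12): (12 of them)

Hence C_0 ≅ Z^7, C_1 ≅ Z^18, C_2 ≅ Z^12.

Boundary ∂_1: C_1 → C_0 maps an edge to its endpoints' difference, ∂[p,q] = q − p.
This gives a 7×18 integer matrix of rank 6; reducing to Smith normal form yields diagonal entries (1,1,1,1,1,1).

Boundary ∂_2: C_2 → C_1 sends each 2-simplex [p,q,r] to [q,r] − [p,r] + [p,q]. For instance
  ∂[v_3,v_4,v_5] = [v_4,v_5] − [v_3,v_5] + [v_3,v_4],
  ∂[v_1,v_2,v_5] = [v_2,v_5] − [v_1,v_5] + [v_1,v_2].
As a 18×12 matrix over Z this has rank 12, with invariant factors (1,1,1,1,1,1,1,1,1,1,1,2).

Computing H_k = (kernel of ∂_k) / (image of ∂_{k+1}):

  H_0: rank C_0 − rank ∂_1 = 7 − 6 = 1, and the invariant factors of ∂_1 are all 1, so H_0 ≅ Z.
  H_1: rank ker ∂_1 − rank ∂_2 = (18 − 6) − 12 = 0, and ∂_2 has invariant factor 2 > 1, so H_1 ≅ Z/2.
  H_2: rank ker ∂_2 − rank ∂_3 = (12 − 12) − 0 = 0, and there is no ∂_3, so H_2 ≅ 0.

(K is a triangulation of the real projective plane RP^2.)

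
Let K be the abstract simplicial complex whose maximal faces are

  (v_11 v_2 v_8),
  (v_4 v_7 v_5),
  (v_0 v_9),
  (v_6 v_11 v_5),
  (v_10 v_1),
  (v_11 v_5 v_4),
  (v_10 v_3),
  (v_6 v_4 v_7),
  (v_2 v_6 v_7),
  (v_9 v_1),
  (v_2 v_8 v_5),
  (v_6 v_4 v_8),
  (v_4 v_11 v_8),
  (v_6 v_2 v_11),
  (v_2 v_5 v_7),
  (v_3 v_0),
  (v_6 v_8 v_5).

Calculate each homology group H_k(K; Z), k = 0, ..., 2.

H_0 = Z^2,  H_1 = Z ⊕ Z/2,  H_2 = 0.

Take the total order v_0 < v_1 < v_2 < v_3 < v_4 < v_5 < v_6 < v_7 < v_8 < v_9 < v_10 < v_11 on the vertex set. Then K (dimension 2) consists of the simplices:

  0-simplices (12): [v_0], [v_1], [v_2], [v_3], [v_4], [v_5], [v_6], [v_7], [v_8], [v_9], [v_10], [v_11]
  1-simplices (23): (23 of them)
  2-simplices (12): (12 of them)

so the chain groups are C_0 ≅ Z^12, C_1 ≅ Z^23, C_2 ≅ Z^12.

∂_1: C_1 → C_0 is given by ∂[p,q] = [q] − [p].
As a 12×23 matrix over Z this has rank 10, with invariant factors (1,1,1,1,1,1,1,1,1,1).

∂_2: C_2 → C_1 acts by ∂[p,q,r] = [q,r] − [p,r] + [p,q]. For instance
  ∂[v_2,v_8,v_11] = [v_8,v_11] − [v_2,v_11] + [v_2,v_8],
  ∂[v_4,v_5,v_11] = [v_5,v_11] − [v_4,v_11] + [v_4,v_5].
As a 23×12 matrix over Z this has rank 12, with invariant factors (1,1,1,1,1,1,1,1,1,1,1,2).

Reading off H_k = ker ∂_k / im ∂_{k+1}:

  H_0: rank C_0 − rank ∂_1 = 12 − 10 = 2, and the invariant factors of ∂_1 are all 1, so H_0 ≅ Z^2.
  H_1: rank ker ∂_1 − rank ∂_2 = (23 − 10) − 12 = 1, and ∂_2 has invariant factor 2 > 1, so H_1 ≅ Z ⊕ Z/2.
  H_2: rank ker ∂_2 − rank ∂_3 = (12 − 12) − 0 = 0, and there is no ∂_3, so H_2 ≅ 0.

As a check, the Euler characteristic is 12 − 23 + 12 = 1, which agrees with 2 − 1 + 0 = 1.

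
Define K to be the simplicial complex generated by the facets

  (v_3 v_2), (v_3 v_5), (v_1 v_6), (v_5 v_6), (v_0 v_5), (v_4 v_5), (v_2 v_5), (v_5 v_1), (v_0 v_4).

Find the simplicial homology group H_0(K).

We work with the vertex ordering v_0 < v_1 < v_2 < v_3 < v_4 < v_5 < v_6. The simplices of K, each written with vertices in increasing order, are:

  0-simplices (7): [v_0], [v_1], [v_2], [v_3], [v_4], [v_5], [v_6]
  1-simplices (9): [v_0,v_4], [v_0,v_5], [v_1,v_5], [v_1,v_6], [v_2,v_3], [v_2,v_5], [v_3,v_5], [v_4,v_5], [v_5,v_6]

Hence C_0 ≅ Z^7, C_1 ≅ Z^9.

∂_1: C_1 → C_0 is given by ∂[p,q] = [q] − [p]. For instance
  ∂[v_2,v_5] = [v_5] − [v_2].
As a 7×9 matrix over Z this has rank 6, with invariant factors (1,1,1,1,1,1).

Reading off H_k = ker ∂_k / im ∂_{k+1}:

  H_0: rank C_0 − rank ∂_1 = 7 − 6 = 1, and the invariant factors of ∂_1 are all 1, so H_0 ≅ Z.

(K is a triangulation of a wedge of 3 circles.)

H_0 = Z.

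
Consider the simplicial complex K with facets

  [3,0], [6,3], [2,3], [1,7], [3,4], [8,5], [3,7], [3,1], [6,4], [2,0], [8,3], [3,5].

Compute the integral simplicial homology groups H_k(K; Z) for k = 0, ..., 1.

Fix the vertex order 0 < 1 < 2 < 3 < 4 < 5 < 6 < 7 < 8 and write every simplex with vertices in increasing order. Then dim K = 1 and the simplices of K are:

  0-simplices (9): [0], [1], [2], [3], [4], [5], [6], [7], [8]
  1-simplices (12): [0,2], [0,3], [1,3], [1,7], [2,3], [3,4], [3,5], [3,6], [3,7], [3,8], [4,6], [5,8]

so the chain groups are C_0 ≅ Z^9, C_1 ≅ Z^12.

∂_1: C_1 → C_0 maps an edge to its endpoints' difference, ∂[p,q] = q − p.
The resulting 9×12 matrix has rank 8, and its Smith normal form has invariant factors (1,1,1,1,1,1,1,1).

Now H_k = ker ∂_k / im ∂_{k+1}, so:

  H_0: rank C_0 − rank ∂_1 = 9 − 8 = 1, and the invariant factors of ∂_1 are all 1, so H_0 = Z.
  H_1: rank ker ∂_1 − rank ∂_2 = (12 − 8) − 0 = 4, and there is no ∂_2, so H_1 = Z^4.

As a check, the Euler characteristic is 9 − 12 = -3, which agrees with 1 − 4 = -3.

H_0 = Z,  H_1 = Z^4.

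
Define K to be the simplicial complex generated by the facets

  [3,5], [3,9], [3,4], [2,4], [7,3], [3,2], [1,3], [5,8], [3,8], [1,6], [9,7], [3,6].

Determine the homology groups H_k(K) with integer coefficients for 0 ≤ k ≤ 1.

Take the total order 1 < 2 < 3 < 4 < 5 < 6 < 7 < 8 < 9 on the vertex set. Then K (dimension 1) consists of the simplices:

  0-simplices (9): [1], [2], [3], [4], [5], [6], [7], [8], [9]
  1-simplices (12): [1,3], [1,6], [2,3], [2,4], [3,4], [3,5], [3,6], [3,7], [3,8], [3,9], [5,8], [7,9]

giving chain groups C_0 ≅ Z^9, C_1 ≅ Z^12.

The boundary map ∂_1: C_1 → C_0 is given by ∂[p,q] = [q] − [p].
This gives a 9×12 integer matrix of rank 8; reducing to Smith normal form yields diagonal entries (1,1,1,1,1,1,1,1).

From H_k ≅ ker(∂_k) / im(∂_{k+1}) we obtain:

  H_0: rank C_0 − rank ∂_1 = 9 − 8 = 1, and the invariant factors of ∂_1 are all 1, so H_0 = Z.
  H_1: rank ker ∂_1 − rank ∂_2 = (12 − 8) − 0 = 4, and there is no ∂_2, so H_1 = Z^4.

As a check, the Euler characteristic is 9 − 12 = -3, which agrees with 1 − 4 = -3.
(K is a triangulation of a wedge of 4 circles.)

H_0 = Z,  H_1 = Z^4.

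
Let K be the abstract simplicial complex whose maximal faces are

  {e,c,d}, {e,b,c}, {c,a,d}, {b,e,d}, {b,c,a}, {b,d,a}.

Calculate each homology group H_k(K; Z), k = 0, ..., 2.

H_0 = Z,  H_1 = 0,  H_2 = Z.

Order the vertices as a < b < c < d < e. Listing each simplex with vertices in this order, K has dimension 2 with simplices:

  0-simplices (5): a, b, c, d, e
  1-simplices (9): ab, ac, ad, bc, bd, be, cd, ce, de
  2-simplices (6): abc, abd, acd, bce, bde, cde

Hence C_0 ≅ Z^5, C_1 ≅ Z^9, C_2 ≅ Z^6.

∂_1: C_1 → C_0 sends each edge [p,q] (with p < q) to q − p. For instance
  ∂de = e − d.
The 5×9 boundary matrix has rank 4 and Smith normal form diag(1,1,1,1).

Boundary ∂_2: C_2 → C_1 acts by ∂[p,q,r] = [q,r] − [p,r] + [p,q]. For instance
  ∂bce = ce − be + bc,
  ∂cde = de − ce + cd.
The 9×6 boundary matrix has rank 5 and Smith normal form diag(1,1,1,1,1).

Computing H_k = (kernel of ∂_k) / (image of ∂_{k+1}):

  H_0: rank C_0 − rank ∂_1 = 5 − 4 = 1, and the invariant factors of ∂_1 are all 1, so H_0 = Z.
  H_1: rank ker ∂_1 − rank ∂_2 = (9 − 4) − 5 = 0, and the invariant factors of ∂_2 are all 1, so H_1 = 0.
  H_2: rank ker ∂_2 − rank ∂_3 = (6 − 5) − 0 = 1, and there is no ∂_3, so H_2 = Z.

(K is a triangulation of the 2-sphere S^2.)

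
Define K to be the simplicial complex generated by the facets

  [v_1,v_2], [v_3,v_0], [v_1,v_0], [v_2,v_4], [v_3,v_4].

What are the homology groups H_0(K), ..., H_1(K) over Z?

Take the total order v_0 < v_1 < v_2 < v_3 < v_4 on the vertex set. Then K (dimension 1) consists of the simplices:

  0-simplices (5): [v_0], [v_1], [v_2], [v_3], [v_4]
  1-simplices (5): [v_0,v_1], [v_0,v_3], [v_1,v_2], [v_2,v_4], [v_3,v_4]

Hence C_0 ≅ Z^5, C_1 ≅ Z^5.

The boundary map ∂_1: C_1 → C_0 is given by ∂[p,q] = [q] − [p].
As a 5×5 matrix over Z this has rank 4, with invariant factors (1,1,1,1).

Computing H_k = (kernel of ∂_k) / (image of ∂_{k+1}):

  H_0: rank C_0 − rank ∂_1 = 5 − 4 = 1, and the invariant factors of ∂_1 are all 1, so H_0 ≅ Z.
  H_1: rank ker ∂_1 − rank ∂_2 = (5 − 4) − 0 = 1, and there is no ∂_2, so H_1 ≅ Z.

As a check, the Euler characteristic is 5 − 5 = 0, which agrees with 1 − 1 = 0.

H_0 ≅ Z,  H_1 ≅ Z.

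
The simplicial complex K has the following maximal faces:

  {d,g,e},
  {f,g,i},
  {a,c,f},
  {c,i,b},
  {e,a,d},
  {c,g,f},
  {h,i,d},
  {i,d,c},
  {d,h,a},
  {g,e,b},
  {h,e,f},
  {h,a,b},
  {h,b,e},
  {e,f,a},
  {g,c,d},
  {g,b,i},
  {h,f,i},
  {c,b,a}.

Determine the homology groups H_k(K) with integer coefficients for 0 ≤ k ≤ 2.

Order the vertices as a < b < c < d < e < f < g < h < i. Listing each simplex with vertices in this order, K has dimension 2 with simplices:

  0-simplices (9): a, b, c, d, e, f, g, h, i
  1-simplices (27): ab, ac, ad, ae, af, ah, bc, be, bg, bh, bi, cd, cf, cg, ci, de, dg, dh, di, ef, eg, eh, fg, fh, fi, gi, hi
  2-simplices (18): abc, abh, acf, ade, adh, aef, bci, beg, beh, bgi, cdg, cdi, cfg, deg, dhi, efh, fgi, fhi

Hence C_0 ≅ Z^9, C_1 ≅ Z^27, C_2 ≅ Z^18.

Boundary ∂_1: C_1 → C_0 sends each edge [p,q] (with p < q) to q − p.
The 9×27 boundary matrix has rank 8 and Smith normal form diag(1,1,1,1,1,1,1,1).

The boundary map ∂_2: C_2 → C_1 sends each 2-simplex [p,q,r] to [q,r] − [p,r] + [p,q]. For instance
  ∂ade = de − ae + ad,
  ∂adh = dh − ah + ad.
This gives a 27×18 integer matrix of rank 18; reducing to Smith normal form yields diagonal entries (1,1,1,1,1,1,1,1,1,1,1,1,1,1,1,1,1,2).

Reading off H_k = ker ∂_k / im ∂_{k+1}:

  H_0: rank C_0 − rank ∂_1 = 9 − 8 = 1, and the invariant factors of ∂_1 are all 1, so H_0 = Z.
  H_1: rank ker ∂_1 − rank ∂_2 = (27 − 8) − 18 = 1, and ∂_2 has invariant factor 2 > 1, so H_1 = Z ⊕ Z/2.
  H_2: rank ker ∂_2 − rank ∂_3 = (18 − 18) − 0 = 0, and there is no ∂_3, so H_2 = 0.

(K is a triangulation of the Klein bottle.)

H_0 ≅ Z,  H_1 ≅ Z ⊕ Z/2,  H_2 = 0.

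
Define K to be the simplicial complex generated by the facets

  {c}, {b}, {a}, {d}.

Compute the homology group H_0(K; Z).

H_0 = Z^4.

Take the total order a < b < c < d on the vertex set. Then K (dimension 0) consists of the simplices:

  0-simplices (4): a, b, c, d

so the chain groups are C_0 ≅ Z^4.

Computing H_k = (kernel of ∂_k) / (image of ∂_{k+1}):

  H_0: rank C_0 − rank ∂_1 = 4 − 0 = 4, and there is no ∂_1, so H_0 = Z^4.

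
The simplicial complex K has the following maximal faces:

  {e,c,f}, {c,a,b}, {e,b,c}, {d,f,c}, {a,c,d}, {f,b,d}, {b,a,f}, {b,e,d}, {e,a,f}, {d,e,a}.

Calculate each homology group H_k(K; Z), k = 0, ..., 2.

Order the vertices as a < b < c < d < e < f. Listing each simplex with vertices in this order, K has dimension 2 with simplices:

  0-simplices (6): a, b, c, d, e, f
  1-simplices (15): ab, ac, ad, ae, af, bc, bd, be, bf, cd, ce, cf, de, df, ef
  2-simplices (10): abc, abf, acd, ade, aef, bce, bde, bdf, cdf, cef

giving chain groups C_0 ≅ Z^6, C_1 ≅ Z^15, C_2 ≅ Z^10.

∂_1: C_1 → C_0 sends each edge [p,q] (with p < q) to q − p. For instance
  ∂ab = b − a.
The 6×15 boundary matrix has rank 5 and Smith normal form diag(1,1,1,1,1).

Boundary ∂_2: C_2 → C_1 sends each 2-simplex [p,q,r] to [q,r] − [p,r] + [p,q]. For instance
  ∂acd = cd − ad + ac,
  ∂cef = ef − cf + ce.
The 15×10 boundary matrix has rank 10 and Smith normal form diag(1,1,1,1,1,1,1,1,1,2).

Computing H_k = (kernel of ∂_k) / (image of ∂_{k+1}):

  H_0: rank C_0 − rank ∂_1 = 6 − 5 = 1, and the invariant factors of ∂_1 are all 1, so H_0 ≅ Z.
  H_1: rank ker ∂_1 − rank ∂_2 = (15 − 5) − 10 = 0, and ∂_2 has invariant factor 2 > 1, so H_1 ≅ Z/2.
  H_2: rank ker ∂_2 − rank ∂_3 = (10 − 10) − 0 = 0, and there is no ∂_3, so H_2 ≅ 0.

(K is a triangulation of the real projective plane RP^2.)

H_0 = Z,  H_1 = Z/2,  H_2 = 0.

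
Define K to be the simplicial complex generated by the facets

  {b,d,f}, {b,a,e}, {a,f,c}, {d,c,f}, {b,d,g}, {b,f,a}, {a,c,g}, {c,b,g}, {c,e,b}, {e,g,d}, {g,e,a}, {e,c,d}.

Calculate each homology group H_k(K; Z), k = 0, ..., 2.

H_0 ≅ Z,  H_1 ≅ Z/2Z,  H_2 = 0.

We work with the vertex ordering a < b < c < d < e < f < g. The simplices of K, each written with vertices in increasing order, are:

  0-simplices (7): a, b, c, d, e, f, g
  1-simplices (18): ab, ac, ae, af, ag, bc, bd, be, bf, bg, cd, ce, cf, cg, de, df, dg, eg
  2-simplices (12): abe, abf, acf, acg, aeg, bce, bcg, bdf, bdg, cde, cdf, deg

Hence C_0 ≅ Z^7, C_1 ≅ Z^18, C_2 ≅ Z^12.

The boundary map ∂_1: C_1 → C_0 maps an edge to its endpoints' difference, ∂[p,q] = q − p.
The resulting 7×18 matrix has rank 6, and its Smith normal form has invariant factors (1,1,1,1,1,1).

The boundary map ∂_2: C_2 → C_1 acts by ∂[p,q,r] = [q,r] − [p,r] + [p,q]. For instance
  ∂aeg = eg − ag + ae,
  ∂cde = de − ce + cd.
As a 18×12 matrix over Z this has rank 12, with invariant factors (1,1,1,1,1,1,1,1,1,1,1,2).

Reading off H_k = ker ∂_k / im ∂_{k+1}:

  H_0: rank C_0 − rank ∂_1 = 7 − 6 = 1, and the invariant factors of ∂_1 are all 1, so H_0 = Z.
  H_1: rank ker ∂_1 − rank ∂_2 = (18 − 6) − 12 = 0, and ∂_2 has invariant factor 2 > 1, so H_1 = Z/2Z.
  H_2: rank ker ∂_2 − rank ∂_3 = (12 − 12) − 0 = 0, and there is no ∂_3, so H_2 = 0.

As a check, the Euler characteristic is 7 − 18 + 12 = 1, which agrees with 1 − 0 + 0 = 1.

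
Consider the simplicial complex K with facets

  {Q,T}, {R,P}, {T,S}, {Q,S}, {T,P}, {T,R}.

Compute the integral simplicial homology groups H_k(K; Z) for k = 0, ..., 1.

K has 5 vertices, 6 edges.
rank ∂_0 = 0, rank ∂_1 = 4 ⇒ b_0 = 5 − 0 − 4 = 1; all invariant factors of ∂_1 are 1 so no torsion. So H_0 = Z.
rank ∂_1 = 4, rank ∂_2 = 0 ⇒ b_1 = 6 − 4 − 0 = 2. So H_1 = Z^2.

H_0 ≅ Z,  H_1 ≅ Z^2.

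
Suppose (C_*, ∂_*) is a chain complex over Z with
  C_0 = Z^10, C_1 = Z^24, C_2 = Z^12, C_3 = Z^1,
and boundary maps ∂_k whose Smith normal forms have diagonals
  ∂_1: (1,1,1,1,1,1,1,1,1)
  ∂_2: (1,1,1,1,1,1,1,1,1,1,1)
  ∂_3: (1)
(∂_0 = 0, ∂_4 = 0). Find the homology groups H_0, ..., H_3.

H_0: b_0 = 10 − 0 − 9 = 1; torsion from ∂_1 factors > 1: none. So H_0 = Z.
H_1: b_1 = 24 − 9 − 11 = 4; torsion from ∂_2 factors > 1: none. So H_1 = Z^4.
H_2: b_2 = 12 − 11 − 1 = 0; torsion from ∂_3 factors > 1: none. So H_2 = 0.
H_3: b_3 = 1 − 1 − 0 = 0; torsion from ∂_4 factors > 1: none. So H_3 = 0.

H_0 = Z,  H_1 = Z^4,  H_2 = 0,  H_3 = 0.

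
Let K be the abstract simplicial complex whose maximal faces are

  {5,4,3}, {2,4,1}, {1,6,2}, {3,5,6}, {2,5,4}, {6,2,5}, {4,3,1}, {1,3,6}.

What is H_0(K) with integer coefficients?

Order the vertices as 1 < 2 < 3 < 4 < 5 < 6. Listing each simplex with vertices in this order, K has dimension 2 with simplices:

  0-simplices (6): [1], [2], [3], [4], [5], [6]
  1-simplices (12): [1,2], [1,3], [1,4], [1,6], [2,4], [2,5], [2,6], [3,4], [3,5], [3,6], [4,5], [5,6]
  2-simplices (8): [1,2,4], [1,2,6], [1,3,4], [1,3,6], [2,4,5], [2,5,6], [3,4,5], [3,5,6]

Hence C_0 ≅ Z^6, C_1 ≅ Z^12, C_2 ≅ Z^8.

Boundary ∂_1: C_1 → C_0 sends each edge [p,q] (with p < q) to q − p.
As a 6×12 matrix over Z this has rank 5, with invariant factors (1,1,1,1,1).

∂_2: C_2 → C_1 acts by ∂[p,q,r] = [q,r] − [p,r] + [p,q]. For instance
  ∂[2,4,5] = [4,5] − [2,5] + [2,4],
  ∂[3,4,5] = [4,5] − [3,5] + [3,4].
As a 12×8 matrix over Z this has rank 7, with invariant factors (1,1,1,1,1,1,1).

Now H_k = ker ∂_k / im ∂_{k+1}, so:

  H_0: rank C_0 − rank ∂_1 = 6 − 5 = 1, and the invariant factors of ∂_1 are all 1, so H_0 = Z.

H_0 = Z.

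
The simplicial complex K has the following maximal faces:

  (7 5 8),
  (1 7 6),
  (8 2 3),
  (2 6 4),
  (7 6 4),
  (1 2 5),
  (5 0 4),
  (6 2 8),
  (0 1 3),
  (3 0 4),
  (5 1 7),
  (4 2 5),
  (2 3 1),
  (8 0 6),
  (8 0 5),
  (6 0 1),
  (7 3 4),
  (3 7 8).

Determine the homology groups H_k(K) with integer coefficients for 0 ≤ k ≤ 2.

H_0 = Z,  H_1 = Z^2,  H_2 = Z.

We work with the vertex ordering 0 < 1 < 2 < 3 < 4 < 5 < 6 < 7 < 8. The simplices of K, each written with vertices in increasing order, are:

  0-simplices (9): [0], [1], [2], [3], [4], [5], [6], [7], [8]
  1-simplices (27): (27 of them)
  2-simplices (18): [0,1,3], [0,1,6], [0,3,4], [0,4,5], [0,5,8], [0,6,8], [1,2,3], [1,2,5], [1,5,7], [1,6,7], [2,3,8], [2,4,5], [2,4,6], [2,6,8], [3,4,7], [3,7,8], [4,6,7], [5,7,8]

giving chain groups C_0 ≅ Z^9, C_1 ≅ Z^27, C_2 ≅ Z^18.

The boundary map ∂_1: C_1 → C_0 is given by ∂[p,q] = [q] − [p]. For instance
  ∂[0,4] = [4] − [0].
The 9×27 boundary matrix has rank 8 and Smith normal form diag(1,1,1,1,1,1,1,1).

Boundary ∂_2: C_2 → C_1 sends each 2-simplex [p,q,r] to [q,r] − [p,r] + [p,q]. For instance
  ∂[1,6,7] = [6,7] − [1,7] + [1,6],
  ∂[0,1,6] = [1,6] − [0,6] + [0,1].
The resulting 27×18 matrix has rank 17, and its Smith normal form has invariant factors (1,1,1,1,1,1,1,1,1,1,1,1,1,1,1,1,1).

Reading off H_k = ker ∂_k / im ∂_{k+1}:

  H_0: rank C_0 − rank ∂_1 = 9 − 8 = 1, and the invariant factors of ∂_1 are all 1, so H_0 = Z.
  H_1: rank ker ∂_1 − rank ∂_2 = (27 − 8) − 17 = 2, and the invariant factors of ∂_2 are all 1, so H_1 = Z^2.
  H_2: rank ker ∂_2 − rank ∂_3 = (18 − 17) − 0 = 1, and there is no ∂_3, so H_2 = Z.

(K is a triangulation of the torus T^2.)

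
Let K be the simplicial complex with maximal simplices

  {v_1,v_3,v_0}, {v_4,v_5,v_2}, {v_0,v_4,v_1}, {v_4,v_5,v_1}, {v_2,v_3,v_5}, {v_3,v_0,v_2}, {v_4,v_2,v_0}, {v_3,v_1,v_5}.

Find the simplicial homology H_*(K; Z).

Take the total order v_0 < v_1 < v_2 < v_3 < v_4 < v_5 on the vertex set. Then K (dimension 2) consists of the simplices:

  0-simplices (6): [v_0], [v_1], [v_2], [v_3], [v_4], [v_5]
  1-simplices (12): [v_0,v_1], [v_0,v_2], [v_0,v_3], [v_0,v_4], [v_1,v_3], [v_1,v_4], [v_1,v_5], [v_2,v_3], [v_2,v_4], [v_2,v_5], [v_3,v_5], [v_4,v_5]
  2-simplices (8): [v_0,v_1,v_3], [v_0,v_1,v_4], [v_0,v_2,v_3], [v_0,v_2,v_4], [v_1,v_3,v_5], [v_1,v_4,v_5], [v_2,v_3,v_5], [v_2,v_4,v_5]

so the chain groups are C_0 ≅ Z^6, C_1 ≅ Z^12, C_2 ≅ Z^8.

The boundary map ∂_1: C_1 → C_0 maps an edge to its endpoints' difference, ∂[p,q] = q − p.
As a 6×12 matrix over Z this has rank 5, with invariant factors (1,1,1,1,1).

Boundary ∂_2: C_2 → C_1 acts by ∂[p,q,r] = [q,r] − [p,r] + [p,q]. For instance
  ∂[v_0,v_2,v_4] = [v_2,v_4] − [v_0,v_4] + [v_0,v_2],
  ∂[v_2,v_3,v_5] = [v_3,v_5] − [v_2,v_5] + [v_2,v_3].
As a 12×8 matrix over Z this has rank 7, with invariant factors (1,1,1,1,1,1,1).

Reading off H_k = ker ∂_k / im ∂_{k+1}:

  H_0: rank C_0 − rank ∂_1 = 6 − 5 = 1, and the invariant factors of ∂_1 are all 1, so H_0 ≅ Z.
  H_1: rank ker ∂_1 − rank ∂_2 = (12 − 5) − 7 = 0, and the invariant factors of ∂_2 are all 1, so H_1 ≅ 0.
  H_2: rank ker ∂_2 − rank ∂_3 = (8 − 7) − 0 = 1, and there is no ∂_3, so H_2 ≅ Z.

(K is a triangulation of the 2-sphere S^2.)

H_0 ≅ Z,  H_1 = 0,  H_2 ≅ Z.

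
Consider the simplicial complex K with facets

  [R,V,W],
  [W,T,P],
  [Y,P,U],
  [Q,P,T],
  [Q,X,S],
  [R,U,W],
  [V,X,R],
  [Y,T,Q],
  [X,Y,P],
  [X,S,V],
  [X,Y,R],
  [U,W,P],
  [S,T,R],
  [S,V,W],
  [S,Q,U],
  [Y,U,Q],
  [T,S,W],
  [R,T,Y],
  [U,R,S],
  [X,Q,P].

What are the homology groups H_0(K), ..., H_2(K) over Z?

H_0 = Z,  H_1 = Z ⊕ Z/2Z,  H_2 = 0.

We work with the vertex ordering P < Q < R < S < T < U < V < W < X < Y. The simplices of K, each written with vertices in increasing order, are:

  0-simplices (10): P, Q, R, S, T, U, V, W, X, Y
  1-simplices (30): PQ, PT, PU, PW, PX, PY, QS, QT, QU, QX, QY, RS, RT, RU, RV, RW, RX, RY, ST, SU, SV, SW, SX, TW, TY, UW, UY, VW, VX, XY
  2-simplices (20): PQT, PQX, PTW, PUW, PUY, PXY, QSU, QSX, QTY, QUY, RST, RSU, RTY, RUW, RVW, RVX, RXY, STW, SVW, SVX

giving chain groups C_0 ≅ Z^10, C_1 ≅ Z^30, C_2 ≅ Z^20.

The boundary map ∂_1: C_1 → C_0 sends each edge [p,q] (with p < q) to q − p. For instance
  ∂TY = Y − T.
The resulting 10×30 matrix has rank 9, and its Smith normal form has invariant factors (1,1,1,1,1,1,1,1,1).

The boundary map ∂_2: C_2 → C_1 acts by ∂[p,q,r] = [q,r] − [p,r] + [p,q]. For instance
  ∂QUY = UY − QY + QU,
  ∂QSX = SX − QX + QS.
This gives a 30×20 integer matrix of rank 20; reducing to Smith normal form yields diagonal entries (1,1,1,1,1,1,1,1,1,1,1,1,1,1,1,1,1,1,1,2).

From H_k ≅ ker(∂_k) / im(∂_{k+1}) we obtain:

  H_0: rank C_0 − rank ∂_1 = 10 − 9 = 1, and the invariant factors of ∂_1 are all 1, so H_0 = Z.
  H_1: rank ker ∂_1 − rank ∂_2 = (30 − 9) − 20 = 1, and ∂_2 has invariant factor 2 > 1, so H_1 = Z ⊕ Z/2Z.
  H_2: rank ker ∂_2 − rank ∂_3 = (20 − 20) − 0 = 0, and there is no ∂_3, so H_2 = 0.

(K is a triangulation of the Klein bottle.)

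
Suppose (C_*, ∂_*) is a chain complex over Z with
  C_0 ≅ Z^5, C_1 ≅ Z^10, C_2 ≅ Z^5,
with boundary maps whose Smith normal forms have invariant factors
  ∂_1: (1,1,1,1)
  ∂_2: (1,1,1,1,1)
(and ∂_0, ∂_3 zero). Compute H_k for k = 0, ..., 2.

H_0: b_0 = 5 − 0 − 4 = 1; torsion from ∂_1 factors > 1: none. So H_0 ≅ Z.
H_1: b_1 = 10 − 4 − 5 = 1; torsion from ∂_2 factors > 1: none. So H_1 ≅ Z.
H_2: b_2 = 5 − 5 − 0 = 0; torsion from ∂_3 factors > 1: none. So H_2 ≅ 0.

H_0 ≅ Z,  H_1 ≅ Z,  H_2 = 0.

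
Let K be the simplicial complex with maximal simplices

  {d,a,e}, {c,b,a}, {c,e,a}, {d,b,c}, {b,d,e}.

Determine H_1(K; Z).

H_1 ≅ Z.

Take the total order a < b < c < d < e on the vertex set. Then K (dimension 2) consists of the simplices:

  0-simplices (5): a, b, c, d, e
  1-simplices (10): ab, ac, ad, ae, bc, bd, be, cd, ce, de
  2-simplices (5): abc, ace, ade, bcd, bde

Hence C_0 ≅ Z^5, C_1 ≅ Z^10, C_2 ≅ Z^5.

The boundary map ∂_1: C_1 → C_0 sends each edge [p,q] (with p < q) to q − p. For instance
  ∂cd = d − c.
The 5×10 boundary matrix has rank 4 and Smith normal form diag(1,1,1,1).

Boundary ∂_2: C_2 → C_1 sends each 2-simplex [p,q,r] to [q,r] − [p,r] + [p,q]. For instance
  ∂ace = ce − ae + ac,
  ∂bcd = cd − bd + bc.
This gives a 10×5 integer matrix of rank 5; reducing to Smith normal form yields diagonal entries (1,1,1,1,1).

Reading off H_k = ker ∂_k / im ∂_{k+1}:

  H_1: rank ker ∂_1 − rank ∂_2 = (10 − 4) − 5 = 1, and the invariant factors of ∂_2 are all 1, so H_1 = Z.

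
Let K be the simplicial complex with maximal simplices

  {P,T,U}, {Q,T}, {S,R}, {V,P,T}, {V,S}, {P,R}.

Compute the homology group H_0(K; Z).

Fix the vertex order P < Q < R < S < T < U < V and write every simplex with vertices in increasing order. Then dim K = 2 and the simplices of K are:

  0-simplices (7): P, Q, R, S, T, U, V
  1-simplices (9): PR, PT, PU, PV, QT, RS, SV, TU, TV
  2-simplices (2): PTU, PTV

so the chain groups are C_0 ≅ Z^7, C_1 ≅ Z^9, C_2 ≅ Z^2.

∂_1: C_1 → C_0 maps an edge to its endpoints' difference, ∂[p,q] = q − p. For instance
  ∂PR = R − P.
This gives a 7×9 integer matrix of rank 6; reducing to Smith normal form yields diagonal entries (1,1,1,1,1,1).

The boundary map ∂_2: C_2 → C_1 maps a triangle to the signed sum of its edges. For instance
  ∂PTV = TV − PV + PT,
  ∂PTU = TU − PU + PT.
The resulting 9×2 matrix has rank 2, and its Smith normal form has invariant factors (1,1).

Now H_k = ker ∂_k / im ∂_{k+1}, so:

  H_0: rank C_0 − rank ∂_1 = 7 − 6 = 1, and the invariant factors of ∂_1 are all 1, so H_0 ≅ Z.

H_0 = Z.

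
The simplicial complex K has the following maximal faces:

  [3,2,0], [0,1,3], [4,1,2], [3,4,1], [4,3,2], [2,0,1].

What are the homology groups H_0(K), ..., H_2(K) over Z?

Order the vertices as 0 < 1 < 2 < 3 < 4. Listing each simplex with vertices in this order, K has dimension 2 with simplices:

  0-simplices (5): [0], [1], [2], [3], [4]
  1-simplices (9): [0,1], [0,2], [0,3], [1,2], [1,3], [1,4], [2,3], [2,4], [3,4]
  2-simplices (6): [0,1,2], [0,1,3], [0,2,3], [1,2,4], [1,3,4], [2,3,4]

so the chain groups are C_0 ≅ Z^5, C_1 ≅ Z^9, C_2 ≅ Z^6.

Boundary ∂_1: C_1 → C_0 maps an edge to its endpoints' difference, ∂[p,q] = q − p. For instance
  ∂[0,3] = [3] − [0].
This gives a 5×9 integer matrix of rank 4; reducing to Smith normal form yields diagonal entries (1,1,1,1).

∂_2: C_2 → C_1 acts by ∂[p,q,r] = [q,r] − [p,r] + [p,q]. For instance
  ∂[0,1,2] = [1,2] − [0,2] + [0,1],
  ∂[2,3,4] = [3,4] − [2,4] + [2,3].
The resulting 9×6 matrix has rank 5, and its Smith normal form has invariant factors (1,1,1,1,1).

Computing H_k = (kernel of ∂_k) / (image of ∂_{k+1}):

  H_0: rank C_0 − rank ∂_1 = 5 − 4 = 1, and the invariant factors of ∂_1 are all 1, so H_0 ≅ Z.
  H_1: rank ker ∂_1 − rank ∂_2 = (9 − 4) − 5 = 0, and the invariant factors of ∂_2 are all 1, so H_1 ≅ 0.
  H_2: rank ker ∂_2 − rank ∂_3 = (6 − 5) − 0 = 1, and there is no ∂_3, so H_2 ≅ Z.

H_0 = Z,  H_1 = 0,  H_2 = Z.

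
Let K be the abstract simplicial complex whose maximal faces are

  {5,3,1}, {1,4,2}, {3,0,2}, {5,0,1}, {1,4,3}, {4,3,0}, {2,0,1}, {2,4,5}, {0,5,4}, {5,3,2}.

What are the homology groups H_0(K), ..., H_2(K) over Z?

H_0 ≅ Z,  H_1 ≅ Z/2,  H_2 = 0.

We work with the vertex ordering 0 < 1 < 2 < 3 < 4 < 5. The simplices of K, each written with vertices in increasing order, are:

  0-simplices (6): [0], [1], [2], [3], [4], [5]
  1-simplices (15): [0,1], [0,2], [0,3], [0,4], [0,5], [1,2], [1,3], [1,4], [1,5], [2,3], [2,4], [2,5], [3,4], [3,5], [4,5]
  2-simplices (10): [0,1,2], [0,1,5], [0,2,3], [0,3,4], [0,4,5], [1,2,4], [1,3,4], [1,3,5], [2,3,5], [2,4,5]

so the chain groups are C_0 ≅ Z^6, C_1 ≅ Z^15, C_2 ≅ Z^10.

Boundary ∂_1: C_1 → C_0 sends each edge [p,q] (with p < q) to q − p. For instance
  ∂[3,4] = [4] − [3].
As a 6×15 matrix over Z this has rank 5, with invariant factors (1,1,1,1,1).

The boundary map ∂_2: C_2 → C_1 acts by ∂[p,q,r] = [q,r] − [p,r] + [p,q]. For instance
  ∂[0,3,4] = [3,4] − [0,4] + [0,3],
  ∂[0,1,2] = [1,2] − [0,2] + [0,1].
The 15×10 boundary matrix has rank 10 and Smith normal form diag(1,1,1,1,1,1,1,1,1,2).

Now H_k = ker ∂_k / im ∂_{k+1}, so:

  H_0: rank C_0 − rank ∂_1 = 6 − 5 = 1, and the invariant factors of ∂_1 are all 1, so H_0 = Z.
  H_1: rank ker ∂_1 − rank ∂_2 = (15 − 5) − 10 = 0, and ∂_2 has invariant factor 2 > 1, so H_1 = Z/2.
  H_2: rank ker ∂_2 − rank ∂_3 = (10 − 10) − 0 = 0, and there is no ∂_3, so H_2 = 0.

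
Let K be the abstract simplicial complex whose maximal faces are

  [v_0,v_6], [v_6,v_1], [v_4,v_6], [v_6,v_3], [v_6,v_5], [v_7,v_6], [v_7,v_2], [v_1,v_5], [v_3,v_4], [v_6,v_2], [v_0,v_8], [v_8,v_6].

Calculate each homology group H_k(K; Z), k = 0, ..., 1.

H_0 = Z,  H_1 = Z^4.

Take the total order v_0 < v_1 < v_2 < v_3 < v_4 < v_5 < v_6 < v_7 < v_8 on the vertex set. Then K (dimension 1) consists of the simplices:

  0-simplices (9): [v_0], [v_1], [v_2], [v_3], [v_4], [v_5], [v_6], [v_7], [v_8]
  1-simplices (12): [v_0,v_6], [v_0,v_8], [v_1,v_5], [v_1,v_6], [v_2,v_6], [v_2,v_7], [v_3,v_4], [v_3,v_6], [v_4,v_6], [v_5,v_6], [v_6,v_7], [v_6,v_8]

so the chain groups are C_0 ≅ Z^9, C_1 ≅ Z^12.

Boundary ∂_1: C_1 → C_0 sends each edge [p,q] (with p < q) to q − p.
The resulting 9×12 matrix has rank 8, and its Smith normal form has invariant factors (1,1,1,1,1,1,1,1).

From H_k ≅ ker(∂_k) / im(∂_{k+1}) we obtain:

  H_0: rank C_0 − rank ∂_1 = 9 − 8 = 1, and the invariant factors of ∂_1 are all 1, so H_0 ≅ Z.
  H_1: rank ker ∂_1 − rank ∂_2 = (12 − 8) − 0 = 4, and there is no ∂_2, so H_1 ≅ Z^4.

As a check, the Euler characteristic is 9 − 12 = -3, which agrees with 1 − 4 = -3.
(K is a triangulation of a wedge of 4 circles.)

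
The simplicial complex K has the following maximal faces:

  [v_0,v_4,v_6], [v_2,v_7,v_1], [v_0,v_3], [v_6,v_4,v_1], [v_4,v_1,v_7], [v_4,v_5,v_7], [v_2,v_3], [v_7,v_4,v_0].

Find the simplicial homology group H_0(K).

H_0 ≅ Z.

Take the total order v_0 < v_1 < v_2 < v_3 < v_4 < v_5 < v_6 < v_7 on the vertex set. Then K (dimension 2) consists of the simplices:

  0-simplices (8): [v_0], [v_1], [v_2], [v_3], [v_4], [v_5], [v_6], [v_7]
  1-simplices (14): [v_0,v_3], [v_0,v_4], [v_0,v_6], [v_0,v_7], [v_1,v_2], [v_1,v_4], [v_1,v_6], [v_1,v_7], [v_2,v_3], [v_2,v_7], [v_4,v_5], [v_4,v_6], [v_4,v_7], [v_5,v_7]
  2-simplices (6): [v_0,v_4,v_6], [v_0,v_4,v_7], [v_1,v_2,v_7], [v_1,v_4,v_6], [v_1,v_4,v_7], [v_4,v_5,v_7]

Hence C_0 ≅ Z^8, C_1 ≅ Z^14, C_2 ≅ Z^6.

∂_1: C_1 → C_0 maps an edge to its endpoints' difference, ∂[p,q] = q − p. For instance
  ∂[v_0,v_4] = [v_4] − [v_0].
The resulting 8×14 matrix has rank 7, and its Smith normal form has invariant factors (1,1,1,1,1,1,1).

∂_2: C_2 → C_1 maps a triangle to the signed sum of its edges. For instance
  ∂[v_4,v_5,v_7] = [v_5,v_7] − [v_4,v_7] + [v_4,v_5],
  ∂[v_1,v_4,v_6] = [v_4,v_6] − [v_1,v_6] + [v_1,v_4].
The 14×6 boundary matrix has rank 6 and Smith normal form diag(1,1,1,1,1,1).

Now H_k = ker ∂_k / im ∂_{k+1}, so:

  H_0: rank C_0 − rank ∂_1 = 8 − 7 = 1, and the invariant factors of ∂_1 are all 1, so H_0 = Z.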